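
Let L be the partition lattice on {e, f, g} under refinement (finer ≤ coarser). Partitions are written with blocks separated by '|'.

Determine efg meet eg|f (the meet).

The meet (common refinement) of efg and eg|f intersects blocks pairwise, giving eg|f.

eg|f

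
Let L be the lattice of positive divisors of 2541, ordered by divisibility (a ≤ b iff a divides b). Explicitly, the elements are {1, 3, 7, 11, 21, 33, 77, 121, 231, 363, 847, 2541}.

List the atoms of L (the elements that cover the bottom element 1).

The atoms are exactly the elements that cover 1: 11, 3, 7.

11, 3, 7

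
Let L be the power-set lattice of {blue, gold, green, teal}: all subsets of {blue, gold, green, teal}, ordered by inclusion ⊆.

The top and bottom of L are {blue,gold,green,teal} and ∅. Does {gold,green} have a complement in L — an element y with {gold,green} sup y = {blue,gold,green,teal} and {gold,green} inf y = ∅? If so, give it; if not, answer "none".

{blue,teal}

Need y with {gold,green} ∨ y = {blue,gold,green,teal} and {gold,green} ∧ y = ∅.
Checking each element gives: {blue,teal}.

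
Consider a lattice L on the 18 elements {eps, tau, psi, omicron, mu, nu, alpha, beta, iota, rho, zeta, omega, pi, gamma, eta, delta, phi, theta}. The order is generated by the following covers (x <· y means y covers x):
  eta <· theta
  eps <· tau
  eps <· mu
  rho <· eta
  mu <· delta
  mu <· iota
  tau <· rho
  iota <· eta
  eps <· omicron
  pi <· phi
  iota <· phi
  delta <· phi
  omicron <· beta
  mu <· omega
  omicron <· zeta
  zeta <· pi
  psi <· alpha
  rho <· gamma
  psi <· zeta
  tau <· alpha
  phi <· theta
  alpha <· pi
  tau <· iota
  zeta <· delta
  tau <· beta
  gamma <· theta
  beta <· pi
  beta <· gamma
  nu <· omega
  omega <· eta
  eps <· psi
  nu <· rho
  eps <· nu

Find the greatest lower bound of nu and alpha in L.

Common lower bounds of {nu, alpha}: eps.
The greatest among these is eps.

eps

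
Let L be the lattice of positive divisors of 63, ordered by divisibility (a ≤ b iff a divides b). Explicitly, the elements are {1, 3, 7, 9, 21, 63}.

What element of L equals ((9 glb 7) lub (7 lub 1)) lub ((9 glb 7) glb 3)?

7

9 ∧ 7 = 1
7 ∨ 1 = 7
1 ∨ 7 = 7
9 ∧ 7 = 1
1 ∧ 3 = 1
7 ∨ 1 = 7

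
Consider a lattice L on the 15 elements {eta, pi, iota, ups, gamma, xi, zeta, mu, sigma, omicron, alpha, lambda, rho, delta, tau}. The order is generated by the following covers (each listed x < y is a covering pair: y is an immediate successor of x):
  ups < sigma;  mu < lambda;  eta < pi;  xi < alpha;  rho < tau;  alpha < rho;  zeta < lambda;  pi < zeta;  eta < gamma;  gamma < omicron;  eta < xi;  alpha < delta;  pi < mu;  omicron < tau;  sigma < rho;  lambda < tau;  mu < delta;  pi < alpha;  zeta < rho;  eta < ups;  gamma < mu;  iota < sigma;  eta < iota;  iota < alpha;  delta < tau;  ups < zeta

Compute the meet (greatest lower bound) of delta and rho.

Common lower bounds of {delta, rho}: alpha, eta, iota, pi, xi.
The greatest among these is alpha.

alpha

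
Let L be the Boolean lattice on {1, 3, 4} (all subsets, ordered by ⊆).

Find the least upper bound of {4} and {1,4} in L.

{1,4}

Common upper bounds of {{4}, {1,4}}: {1,3,4}, {1,4}.
The least among these is {1,4}.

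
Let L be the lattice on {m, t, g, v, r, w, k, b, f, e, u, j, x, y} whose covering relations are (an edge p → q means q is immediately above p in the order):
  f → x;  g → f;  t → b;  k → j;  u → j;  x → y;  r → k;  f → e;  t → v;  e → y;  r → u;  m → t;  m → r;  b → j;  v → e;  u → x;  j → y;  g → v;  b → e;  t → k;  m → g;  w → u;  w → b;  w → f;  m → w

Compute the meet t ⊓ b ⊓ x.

m

Common lower bounds of {t, b, x}: m.
The greatest among these is m.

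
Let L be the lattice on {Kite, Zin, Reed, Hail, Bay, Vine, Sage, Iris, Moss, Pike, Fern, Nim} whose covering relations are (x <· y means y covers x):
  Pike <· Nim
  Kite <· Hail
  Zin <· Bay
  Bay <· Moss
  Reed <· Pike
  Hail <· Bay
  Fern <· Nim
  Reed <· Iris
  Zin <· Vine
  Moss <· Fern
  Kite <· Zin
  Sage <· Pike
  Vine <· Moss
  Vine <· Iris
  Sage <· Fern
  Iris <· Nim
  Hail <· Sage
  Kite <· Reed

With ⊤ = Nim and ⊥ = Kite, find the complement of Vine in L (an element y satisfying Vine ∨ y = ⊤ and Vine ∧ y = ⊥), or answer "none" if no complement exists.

Need y with Vine ∨ y = Nim and Vine ∧ y = Kite.
Checking each element gives: Pike.

Pike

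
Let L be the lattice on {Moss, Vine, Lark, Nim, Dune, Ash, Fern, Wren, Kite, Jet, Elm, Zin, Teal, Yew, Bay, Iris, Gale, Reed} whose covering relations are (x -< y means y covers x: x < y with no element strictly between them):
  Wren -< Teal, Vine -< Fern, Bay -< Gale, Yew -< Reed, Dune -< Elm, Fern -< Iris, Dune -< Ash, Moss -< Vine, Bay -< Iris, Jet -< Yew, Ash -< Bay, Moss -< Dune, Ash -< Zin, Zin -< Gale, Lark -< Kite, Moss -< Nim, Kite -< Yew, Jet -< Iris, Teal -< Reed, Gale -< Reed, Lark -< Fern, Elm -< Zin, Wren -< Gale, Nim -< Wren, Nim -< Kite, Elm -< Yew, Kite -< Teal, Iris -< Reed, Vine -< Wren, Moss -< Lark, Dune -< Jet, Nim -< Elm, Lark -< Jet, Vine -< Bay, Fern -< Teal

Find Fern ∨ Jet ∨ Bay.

Common upper bounds of {Fern, Jet, Bay}: Iris, Reed.
The least among these is Iris.

Iris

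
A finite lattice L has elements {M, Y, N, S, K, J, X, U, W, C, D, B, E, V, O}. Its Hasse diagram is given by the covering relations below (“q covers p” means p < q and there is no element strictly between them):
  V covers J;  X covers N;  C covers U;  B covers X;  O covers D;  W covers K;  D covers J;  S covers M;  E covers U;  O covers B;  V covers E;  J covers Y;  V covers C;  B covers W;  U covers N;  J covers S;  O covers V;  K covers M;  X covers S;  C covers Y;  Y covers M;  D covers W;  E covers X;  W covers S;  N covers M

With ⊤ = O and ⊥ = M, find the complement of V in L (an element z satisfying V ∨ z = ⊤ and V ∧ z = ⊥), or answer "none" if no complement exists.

K

Need z with V ∨ z = O and V ∧ z = M.
Checking each element gives: K.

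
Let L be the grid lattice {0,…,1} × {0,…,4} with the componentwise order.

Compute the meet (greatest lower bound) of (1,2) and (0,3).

(0,2)

In a product of chains, the meet is componentwise min, giving (0,2).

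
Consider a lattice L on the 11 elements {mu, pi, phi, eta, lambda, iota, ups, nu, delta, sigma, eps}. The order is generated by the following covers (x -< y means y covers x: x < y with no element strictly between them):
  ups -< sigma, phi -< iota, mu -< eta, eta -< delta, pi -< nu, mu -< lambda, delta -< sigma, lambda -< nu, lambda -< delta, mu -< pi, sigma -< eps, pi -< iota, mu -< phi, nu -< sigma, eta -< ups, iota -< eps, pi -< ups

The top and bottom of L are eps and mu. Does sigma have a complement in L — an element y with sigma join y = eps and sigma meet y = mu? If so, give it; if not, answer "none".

phi

Need y with sigma ∨ y = eps and sigma ∧ y = mu.
Checking each element gives: phi.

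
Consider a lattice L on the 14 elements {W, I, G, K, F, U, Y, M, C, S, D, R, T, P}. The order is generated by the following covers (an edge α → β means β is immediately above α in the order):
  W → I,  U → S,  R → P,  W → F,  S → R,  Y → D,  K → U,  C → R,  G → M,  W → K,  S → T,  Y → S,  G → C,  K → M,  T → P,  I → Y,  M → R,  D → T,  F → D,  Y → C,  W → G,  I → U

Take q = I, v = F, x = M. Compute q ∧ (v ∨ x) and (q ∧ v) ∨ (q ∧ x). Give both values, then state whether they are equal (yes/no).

v ∨ x = P, so q ∧ (v ∨ x) = I ∧ P = I.
q ∧ v = W and q ∧ x = W, so (q ∧ v) ∨ (q ∧ x) = W ∨ W = W.
Equal: no.

I; W; no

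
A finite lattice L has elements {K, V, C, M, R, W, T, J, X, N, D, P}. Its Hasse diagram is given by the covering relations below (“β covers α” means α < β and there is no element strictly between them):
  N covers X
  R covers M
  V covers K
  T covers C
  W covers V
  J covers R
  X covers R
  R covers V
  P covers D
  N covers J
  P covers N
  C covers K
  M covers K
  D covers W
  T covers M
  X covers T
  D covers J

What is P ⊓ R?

R

Common lower bounds of {P, R}: K, M, R, V.
The greatest among these is R.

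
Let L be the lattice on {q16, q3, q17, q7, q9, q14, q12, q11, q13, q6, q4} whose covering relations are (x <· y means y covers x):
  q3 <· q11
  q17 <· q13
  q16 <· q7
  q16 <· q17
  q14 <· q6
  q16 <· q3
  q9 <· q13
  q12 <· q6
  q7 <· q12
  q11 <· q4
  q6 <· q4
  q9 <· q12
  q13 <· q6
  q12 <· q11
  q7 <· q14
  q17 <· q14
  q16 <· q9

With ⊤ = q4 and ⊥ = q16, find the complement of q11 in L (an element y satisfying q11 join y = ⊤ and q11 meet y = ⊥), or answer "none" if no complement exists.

q17

Need y with q11 ∨ y = q4 and q11 ∧ y = q16.
Checking each element gives: q17.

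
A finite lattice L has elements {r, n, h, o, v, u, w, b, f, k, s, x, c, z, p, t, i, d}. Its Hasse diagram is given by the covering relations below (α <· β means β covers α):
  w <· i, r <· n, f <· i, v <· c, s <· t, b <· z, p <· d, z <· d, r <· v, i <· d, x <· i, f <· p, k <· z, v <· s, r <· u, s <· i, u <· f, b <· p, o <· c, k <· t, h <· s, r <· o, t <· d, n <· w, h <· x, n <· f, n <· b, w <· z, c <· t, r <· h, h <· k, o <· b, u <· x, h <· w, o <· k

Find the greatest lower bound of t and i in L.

Common lower bounds of {t, i}: h, r, s, v.
The greatest among these is s.

s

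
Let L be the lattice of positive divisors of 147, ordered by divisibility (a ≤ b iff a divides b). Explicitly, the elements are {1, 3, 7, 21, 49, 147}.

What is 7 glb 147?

7

Common lower bounds of {7, 147}: 1, 7.
The greatest among these is 7.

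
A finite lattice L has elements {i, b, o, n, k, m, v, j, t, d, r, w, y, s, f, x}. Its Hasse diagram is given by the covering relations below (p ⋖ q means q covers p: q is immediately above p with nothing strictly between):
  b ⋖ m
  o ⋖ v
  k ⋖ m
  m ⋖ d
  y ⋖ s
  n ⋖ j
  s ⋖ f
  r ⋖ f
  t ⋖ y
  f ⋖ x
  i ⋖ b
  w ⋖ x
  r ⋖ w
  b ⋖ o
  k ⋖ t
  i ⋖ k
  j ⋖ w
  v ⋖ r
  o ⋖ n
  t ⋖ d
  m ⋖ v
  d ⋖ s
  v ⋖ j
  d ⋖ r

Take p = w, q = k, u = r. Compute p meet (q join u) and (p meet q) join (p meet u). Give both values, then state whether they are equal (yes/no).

r; r; yes

q join u = r, so p meet (q join u) = w meet r = r.
p meet q = k and p meet u = r, so (p meet q) join (p meet u) = k join r = r.
Equal: yes.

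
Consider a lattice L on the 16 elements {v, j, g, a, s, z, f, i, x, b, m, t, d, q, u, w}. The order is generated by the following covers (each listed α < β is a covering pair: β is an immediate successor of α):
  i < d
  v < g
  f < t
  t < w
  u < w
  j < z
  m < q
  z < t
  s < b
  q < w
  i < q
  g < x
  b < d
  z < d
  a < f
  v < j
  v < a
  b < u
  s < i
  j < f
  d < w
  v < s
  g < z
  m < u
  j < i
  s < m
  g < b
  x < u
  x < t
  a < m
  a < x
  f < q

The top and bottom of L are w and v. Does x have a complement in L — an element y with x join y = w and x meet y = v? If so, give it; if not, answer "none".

i

Need y with x ∨ y = w and x ∧ y = v.
Checking each element gives: i.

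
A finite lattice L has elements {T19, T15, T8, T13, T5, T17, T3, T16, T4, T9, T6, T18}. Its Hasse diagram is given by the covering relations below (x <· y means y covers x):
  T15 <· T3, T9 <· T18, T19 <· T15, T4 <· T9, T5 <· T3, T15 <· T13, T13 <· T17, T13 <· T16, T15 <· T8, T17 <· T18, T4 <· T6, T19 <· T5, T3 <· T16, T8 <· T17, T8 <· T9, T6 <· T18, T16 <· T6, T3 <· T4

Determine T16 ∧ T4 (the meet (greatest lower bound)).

T3

Common lower bounds of {T16, T4}: T15, T19, T3, T5.
The greatest among these is T3.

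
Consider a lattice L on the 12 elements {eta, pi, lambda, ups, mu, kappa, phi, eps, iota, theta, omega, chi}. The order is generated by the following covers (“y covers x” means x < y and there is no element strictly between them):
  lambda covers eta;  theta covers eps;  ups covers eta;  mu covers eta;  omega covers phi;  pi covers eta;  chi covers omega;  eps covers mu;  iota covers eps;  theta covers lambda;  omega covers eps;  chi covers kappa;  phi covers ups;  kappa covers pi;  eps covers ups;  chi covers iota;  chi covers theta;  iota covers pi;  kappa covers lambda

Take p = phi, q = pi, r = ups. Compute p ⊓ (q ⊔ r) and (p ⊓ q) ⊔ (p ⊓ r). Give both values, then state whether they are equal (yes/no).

q ⊔ r = iota, so p ⊓ (q ⊔ r) = phi ⊓ iota = ups.
p ⊓ q = eta and p ⊓ r = ups, so (p ⊓ q) ⊔ (p ⊓ r) = eta ⊔ ups = ups.
Equal: yes.

ups; ups; yes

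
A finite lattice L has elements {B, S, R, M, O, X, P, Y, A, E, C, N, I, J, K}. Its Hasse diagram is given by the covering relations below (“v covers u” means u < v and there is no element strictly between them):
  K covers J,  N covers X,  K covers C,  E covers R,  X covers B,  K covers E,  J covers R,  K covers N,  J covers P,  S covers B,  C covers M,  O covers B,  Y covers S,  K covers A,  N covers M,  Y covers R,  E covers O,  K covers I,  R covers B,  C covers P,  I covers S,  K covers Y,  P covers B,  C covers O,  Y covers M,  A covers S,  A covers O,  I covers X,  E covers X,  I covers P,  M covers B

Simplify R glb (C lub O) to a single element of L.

B

C ∨ O = C
R ∧ C = B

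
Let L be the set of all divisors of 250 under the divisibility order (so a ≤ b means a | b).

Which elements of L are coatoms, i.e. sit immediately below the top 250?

The coatoms are exactly the elements covered by 250: 125, 50.

125, 50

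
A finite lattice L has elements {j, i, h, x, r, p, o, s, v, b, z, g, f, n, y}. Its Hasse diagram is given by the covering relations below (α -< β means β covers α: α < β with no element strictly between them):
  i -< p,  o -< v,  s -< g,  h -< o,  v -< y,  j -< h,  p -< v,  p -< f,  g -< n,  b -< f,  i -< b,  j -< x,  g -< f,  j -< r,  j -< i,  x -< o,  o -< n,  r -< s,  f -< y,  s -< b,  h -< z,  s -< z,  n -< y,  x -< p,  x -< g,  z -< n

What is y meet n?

n

Common lower bounds of {y, n}: g, h, j, n, o, r, s, x, z.
The greatest among these is n.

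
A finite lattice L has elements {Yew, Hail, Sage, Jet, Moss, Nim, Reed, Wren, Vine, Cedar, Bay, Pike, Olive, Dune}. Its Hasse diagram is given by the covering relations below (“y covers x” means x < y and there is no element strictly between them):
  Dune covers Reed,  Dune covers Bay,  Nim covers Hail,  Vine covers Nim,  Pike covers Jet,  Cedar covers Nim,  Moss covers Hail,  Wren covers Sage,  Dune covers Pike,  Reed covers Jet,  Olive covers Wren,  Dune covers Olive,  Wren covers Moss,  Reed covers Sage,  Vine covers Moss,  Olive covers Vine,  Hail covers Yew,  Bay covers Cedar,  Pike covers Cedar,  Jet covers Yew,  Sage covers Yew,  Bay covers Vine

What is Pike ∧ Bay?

Common lower bounds of {Pike, Bay}: Cedar, Hail, Nim, Yew.
The greatest among these is Cedar.

Cedar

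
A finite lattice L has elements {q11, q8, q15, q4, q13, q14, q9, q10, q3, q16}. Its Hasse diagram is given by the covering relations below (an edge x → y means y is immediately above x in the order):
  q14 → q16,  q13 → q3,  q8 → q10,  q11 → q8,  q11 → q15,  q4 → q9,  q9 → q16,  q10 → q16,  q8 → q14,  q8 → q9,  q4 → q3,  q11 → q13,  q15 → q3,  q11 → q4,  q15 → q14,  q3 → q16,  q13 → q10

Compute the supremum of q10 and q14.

q16

Common upper bounds of {q10, q14}: q16.
The least among these is q16.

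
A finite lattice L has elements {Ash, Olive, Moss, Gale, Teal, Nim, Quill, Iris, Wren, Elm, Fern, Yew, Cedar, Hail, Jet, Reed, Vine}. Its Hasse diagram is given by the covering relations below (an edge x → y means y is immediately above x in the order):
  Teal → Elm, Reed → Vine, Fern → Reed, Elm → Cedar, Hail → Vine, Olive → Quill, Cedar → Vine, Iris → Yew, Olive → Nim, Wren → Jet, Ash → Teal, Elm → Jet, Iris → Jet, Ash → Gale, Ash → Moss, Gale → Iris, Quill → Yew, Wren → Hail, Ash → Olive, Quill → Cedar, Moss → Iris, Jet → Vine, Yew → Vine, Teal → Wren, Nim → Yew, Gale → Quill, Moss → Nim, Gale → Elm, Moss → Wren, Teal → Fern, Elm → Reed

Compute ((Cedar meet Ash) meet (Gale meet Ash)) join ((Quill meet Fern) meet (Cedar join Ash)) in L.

Cedar ∧ Ash = Ash
Gale ∧ Ash = Ash
Ash ∧ Ash = Ash
Quill ∧ Fern = Ash
Cedar ∨ Ash = Cedar
Ash ∧ Cedar = Ash
Ash ∨ Ash = Ash

Ash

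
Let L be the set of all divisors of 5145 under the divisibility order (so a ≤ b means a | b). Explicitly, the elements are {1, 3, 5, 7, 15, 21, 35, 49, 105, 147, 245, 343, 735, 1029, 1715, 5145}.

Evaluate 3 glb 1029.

3 ∧ 1029 = 3

3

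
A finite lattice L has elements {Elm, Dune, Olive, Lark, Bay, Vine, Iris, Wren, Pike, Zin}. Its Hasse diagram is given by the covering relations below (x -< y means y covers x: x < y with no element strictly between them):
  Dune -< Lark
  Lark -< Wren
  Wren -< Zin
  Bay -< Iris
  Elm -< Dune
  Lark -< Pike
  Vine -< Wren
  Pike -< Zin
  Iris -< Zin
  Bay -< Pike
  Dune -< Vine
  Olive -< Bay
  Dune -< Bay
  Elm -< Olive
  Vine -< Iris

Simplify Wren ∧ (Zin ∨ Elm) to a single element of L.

Wren

Zin ∨ Elm = Zin
Wren ∧ Zin = Wren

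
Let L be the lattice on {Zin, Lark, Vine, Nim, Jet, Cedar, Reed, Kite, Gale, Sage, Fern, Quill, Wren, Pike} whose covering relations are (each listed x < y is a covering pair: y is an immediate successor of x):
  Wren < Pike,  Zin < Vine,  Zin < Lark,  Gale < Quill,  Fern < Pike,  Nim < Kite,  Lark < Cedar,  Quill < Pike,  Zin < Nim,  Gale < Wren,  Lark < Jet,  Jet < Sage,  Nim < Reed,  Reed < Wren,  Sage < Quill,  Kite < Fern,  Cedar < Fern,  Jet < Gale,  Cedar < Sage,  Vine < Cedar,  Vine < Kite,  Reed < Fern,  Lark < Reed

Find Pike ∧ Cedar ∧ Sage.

Cedar

Common lower bounds of {Pike, Cedar, Sage}: Cedar, Lark, Vine, Zin.
The greatest among these is Cedar.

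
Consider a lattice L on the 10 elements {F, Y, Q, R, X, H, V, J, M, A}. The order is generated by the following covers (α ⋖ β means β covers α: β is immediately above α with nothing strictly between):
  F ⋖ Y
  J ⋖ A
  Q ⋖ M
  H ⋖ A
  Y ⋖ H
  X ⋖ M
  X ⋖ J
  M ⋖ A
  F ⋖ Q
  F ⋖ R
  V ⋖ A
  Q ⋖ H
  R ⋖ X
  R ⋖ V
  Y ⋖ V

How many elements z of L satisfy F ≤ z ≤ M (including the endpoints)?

The interval [F, M] = {F, M, Q, R, X}, which has 5 elements.

5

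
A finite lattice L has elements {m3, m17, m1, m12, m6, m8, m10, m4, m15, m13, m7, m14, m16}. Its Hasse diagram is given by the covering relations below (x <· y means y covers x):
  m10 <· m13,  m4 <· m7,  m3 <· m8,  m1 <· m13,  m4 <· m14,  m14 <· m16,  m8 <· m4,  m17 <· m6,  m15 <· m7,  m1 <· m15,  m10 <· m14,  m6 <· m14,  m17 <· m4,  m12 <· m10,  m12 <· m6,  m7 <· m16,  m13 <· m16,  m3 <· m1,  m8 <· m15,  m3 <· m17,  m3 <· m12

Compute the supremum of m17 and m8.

m4

Common upper bounds of {m17, m8}: m14, m16, m4, m7.
The least among these is m4.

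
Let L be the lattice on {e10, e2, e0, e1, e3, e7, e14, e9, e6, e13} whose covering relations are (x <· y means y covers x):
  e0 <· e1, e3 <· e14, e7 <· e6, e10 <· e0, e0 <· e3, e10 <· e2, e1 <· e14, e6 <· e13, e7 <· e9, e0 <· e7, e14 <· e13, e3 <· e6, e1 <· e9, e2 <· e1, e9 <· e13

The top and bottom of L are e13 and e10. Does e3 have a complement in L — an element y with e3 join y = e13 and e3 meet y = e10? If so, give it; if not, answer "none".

For every candidate y, either e3 ∨ y ≠ e13 or e3 ∧ y ≠ e10; no complement exists.

none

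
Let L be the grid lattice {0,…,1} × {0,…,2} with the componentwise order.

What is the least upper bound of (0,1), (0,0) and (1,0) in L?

(1,1)

In a product of chains, the join is componentwise max, giving (1,1).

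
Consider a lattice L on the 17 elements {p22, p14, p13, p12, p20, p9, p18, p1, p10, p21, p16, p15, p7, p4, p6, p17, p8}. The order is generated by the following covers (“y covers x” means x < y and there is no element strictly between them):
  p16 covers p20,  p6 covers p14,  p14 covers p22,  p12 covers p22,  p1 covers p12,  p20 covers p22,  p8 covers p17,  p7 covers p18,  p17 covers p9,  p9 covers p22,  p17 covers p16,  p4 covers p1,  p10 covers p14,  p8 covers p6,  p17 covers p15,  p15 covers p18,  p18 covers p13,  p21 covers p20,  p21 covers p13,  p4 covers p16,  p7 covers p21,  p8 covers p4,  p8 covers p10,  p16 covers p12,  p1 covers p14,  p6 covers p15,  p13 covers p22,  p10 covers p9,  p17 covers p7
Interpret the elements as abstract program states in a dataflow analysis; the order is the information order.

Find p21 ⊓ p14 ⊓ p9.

Common lower bounds of {p21, p14, p9}: p22.
The greatest among these is p22.

p22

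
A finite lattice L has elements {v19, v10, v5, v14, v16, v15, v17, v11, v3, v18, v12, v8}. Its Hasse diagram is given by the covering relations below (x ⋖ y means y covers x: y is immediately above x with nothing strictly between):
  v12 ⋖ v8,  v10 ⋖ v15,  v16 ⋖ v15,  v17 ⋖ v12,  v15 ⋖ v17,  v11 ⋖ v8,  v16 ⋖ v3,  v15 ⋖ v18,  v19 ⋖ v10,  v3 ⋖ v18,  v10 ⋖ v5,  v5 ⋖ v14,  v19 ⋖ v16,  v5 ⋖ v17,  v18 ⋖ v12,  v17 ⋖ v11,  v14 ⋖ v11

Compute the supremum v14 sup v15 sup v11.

Common upper bounds of {v14, v15, v11}: v11, v8.
The least among these is v11.

v11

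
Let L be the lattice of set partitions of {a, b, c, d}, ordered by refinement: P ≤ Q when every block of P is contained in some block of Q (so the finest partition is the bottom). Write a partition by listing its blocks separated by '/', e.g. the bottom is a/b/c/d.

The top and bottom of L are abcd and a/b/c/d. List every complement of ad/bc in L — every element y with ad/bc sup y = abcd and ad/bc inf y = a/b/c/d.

Need y with ad/bc ∨ y = abcd and ad/bc ∧ y = a/b/c/d.
Checking each element gives: a/b/cd, a/bd/c, ab/c/d, ab/cd, ac/b/d, ac/bd.

a/b/cd, a/bd/c, ab/c/d, ab/cd, ac/b/d, ac/bd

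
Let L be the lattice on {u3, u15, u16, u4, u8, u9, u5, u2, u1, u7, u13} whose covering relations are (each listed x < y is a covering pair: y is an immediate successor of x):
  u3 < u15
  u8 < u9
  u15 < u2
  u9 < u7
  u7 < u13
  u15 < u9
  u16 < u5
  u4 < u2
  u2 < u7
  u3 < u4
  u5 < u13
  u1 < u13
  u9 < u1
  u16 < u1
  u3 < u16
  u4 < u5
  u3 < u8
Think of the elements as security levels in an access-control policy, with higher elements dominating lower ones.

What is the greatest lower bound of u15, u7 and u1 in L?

u15

Common lower bounds of {u15, u7, u1}: u15, u3.
The greatest among these is u15.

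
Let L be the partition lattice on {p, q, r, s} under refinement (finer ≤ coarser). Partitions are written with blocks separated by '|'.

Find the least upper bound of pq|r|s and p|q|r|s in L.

The join of pq|r|s and p|q|r|s merges any blocks that overlap across the partitions, giving pq|r|s.

pq|r|s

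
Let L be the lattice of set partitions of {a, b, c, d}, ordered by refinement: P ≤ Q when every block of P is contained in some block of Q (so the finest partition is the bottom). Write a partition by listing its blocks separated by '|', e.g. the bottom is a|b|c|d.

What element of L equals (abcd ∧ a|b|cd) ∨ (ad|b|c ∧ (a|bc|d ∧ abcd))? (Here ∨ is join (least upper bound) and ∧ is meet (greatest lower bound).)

a|b|cd

abcd ∧ a|b|cd = a|b|cd
a|bc|d ∧ abcd = a|bc|d
ad|b|c ∧ a|bc|d = a|b|c|d
a|b|cd ∨ a|b|c|d = a|b|cd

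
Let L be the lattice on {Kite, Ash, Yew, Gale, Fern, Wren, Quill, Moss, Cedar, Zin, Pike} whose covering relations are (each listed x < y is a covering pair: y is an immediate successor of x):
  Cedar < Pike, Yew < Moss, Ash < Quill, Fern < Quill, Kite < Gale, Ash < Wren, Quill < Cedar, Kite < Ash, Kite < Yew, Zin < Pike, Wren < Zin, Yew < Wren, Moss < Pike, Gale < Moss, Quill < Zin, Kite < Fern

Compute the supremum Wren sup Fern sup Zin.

Zin

Common upper bounds of {Wren, Fern, Zin}: Pike, Zin.
The least among these is Zin.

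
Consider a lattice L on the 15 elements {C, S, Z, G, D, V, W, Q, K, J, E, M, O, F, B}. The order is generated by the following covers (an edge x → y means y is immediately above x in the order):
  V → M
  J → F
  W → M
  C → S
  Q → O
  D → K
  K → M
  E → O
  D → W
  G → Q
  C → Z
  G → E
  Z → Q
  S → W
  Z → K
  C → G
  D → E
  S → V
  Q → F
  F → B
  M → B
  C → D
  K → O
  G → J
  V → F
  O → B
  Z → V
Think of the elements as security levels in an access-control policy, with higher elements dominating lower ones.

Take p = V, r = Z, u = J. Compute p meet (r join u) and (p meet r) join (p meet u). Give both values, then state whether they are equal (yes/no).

V; Z; no

r join u = F, so p meet (r join u) = V meet F = V.
p meet r = Z and p meet u = C, so (p meet r) join (p meet u) = Z join C = Z.
Equal: no.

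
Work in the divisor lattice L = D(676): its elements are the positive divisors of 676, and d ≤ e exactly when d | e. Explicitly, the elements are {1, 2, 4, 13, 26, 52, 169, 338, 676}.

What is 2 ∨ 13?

In the divisibility order, the join is the least common multiple: lcm(2, 13) = 26.

26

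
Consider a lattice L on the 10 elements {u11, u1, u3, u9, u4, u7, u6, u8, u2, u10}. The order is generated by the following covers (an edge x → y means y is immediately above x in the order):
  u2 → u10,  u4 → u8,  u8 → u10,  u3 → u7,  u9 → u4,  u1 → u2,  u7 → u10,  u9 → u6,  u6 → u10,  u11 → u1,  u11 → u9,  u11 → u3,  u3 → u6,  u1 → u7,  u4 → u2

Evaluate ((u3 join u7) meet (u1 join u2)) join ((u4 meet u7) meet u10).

u1

u3 ∨ u7 = u7
u1 ∨ u2 = u2
u7 ∧ u2 = u1
u4 ∧ u7 = u11
u11 ∧ u10 = u11
u1 ∨ u11 = u1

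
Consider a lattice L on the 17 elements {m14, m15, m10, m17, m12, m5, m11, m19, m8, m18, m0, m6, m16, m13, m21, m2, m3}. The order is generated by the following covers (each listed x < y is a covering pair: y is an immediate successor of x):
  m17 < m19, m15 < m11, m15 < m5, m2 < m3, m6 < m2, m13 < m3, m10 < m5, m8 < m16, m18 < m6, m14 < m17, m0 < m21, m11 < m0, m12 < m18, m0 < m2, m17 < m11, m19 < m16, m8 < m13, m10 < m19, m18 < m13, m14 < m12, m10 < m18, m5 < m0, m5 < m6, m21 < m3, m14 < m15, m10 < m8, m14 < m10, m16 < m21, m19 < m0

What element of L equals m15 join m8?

m21

m15 ∨ m8 = m21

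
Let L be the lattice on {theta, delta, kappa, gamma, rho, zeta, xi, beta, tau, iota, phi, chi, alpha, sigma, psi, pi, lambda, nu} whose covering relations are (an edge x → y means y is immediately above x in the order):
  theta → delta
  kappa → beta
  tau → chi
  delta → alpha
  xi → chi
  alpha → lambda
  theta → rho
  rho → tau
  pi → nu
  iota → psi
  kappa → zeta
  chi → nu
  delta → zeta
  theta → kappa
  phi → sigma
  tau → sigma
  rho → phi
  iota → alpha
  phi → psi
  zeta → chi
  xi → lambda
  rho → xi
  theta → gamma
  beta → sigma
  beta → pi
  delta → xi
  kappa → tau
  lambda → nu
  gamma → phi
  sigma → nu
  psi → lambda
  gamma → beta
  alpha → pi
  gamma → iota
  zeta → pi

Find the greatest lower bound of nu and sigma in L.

sigma

Common lower bounds of {nu, sigma}: beta, gamma, kappa, phi, rho, sigma, tau, theta.
The greatest among these is sigma.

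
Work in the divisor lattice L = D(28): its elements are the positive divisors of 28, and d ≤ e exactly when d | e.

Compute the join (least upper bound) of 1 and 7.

7

In the divisibility order, the join is the least common multiple: lcm(1, 7) = 7.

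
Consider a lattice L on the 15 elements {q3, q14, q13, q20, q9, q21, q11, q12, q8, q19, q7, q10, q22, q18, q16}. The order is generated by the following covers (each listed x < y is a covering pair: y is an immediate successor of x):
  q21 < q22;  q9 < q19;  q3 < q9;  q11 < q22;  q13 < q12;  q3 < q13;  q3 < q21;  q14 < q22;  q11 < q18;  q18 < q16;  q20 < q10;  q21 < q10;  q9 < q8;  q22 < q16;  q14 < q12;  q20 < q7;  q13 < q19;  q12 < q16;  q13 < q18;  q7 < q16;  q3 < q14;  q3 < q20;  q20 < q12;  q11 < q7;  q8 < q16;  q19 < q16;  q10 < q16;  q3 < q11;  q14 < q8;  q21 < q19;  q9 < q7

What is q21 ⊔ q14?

Common upper bounds of {q21, q14}: q16, q22.
The least among these is q22.

q22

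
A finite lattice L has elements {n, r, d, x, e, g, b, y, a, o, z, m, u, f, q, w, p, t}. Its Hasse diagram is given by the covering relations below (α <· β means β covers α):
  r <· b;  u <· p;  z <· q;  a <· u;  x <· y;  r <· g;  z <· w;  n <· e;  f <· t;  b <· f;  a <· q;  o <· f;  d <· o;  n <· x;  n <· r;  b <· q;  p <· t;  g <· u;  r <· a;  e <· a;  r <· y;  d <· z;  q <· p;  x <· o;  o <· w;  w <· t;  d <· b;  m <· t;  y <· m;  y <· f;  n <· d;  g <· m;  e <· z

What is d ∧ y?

n

Common lower bounds of {d, y}: n.
The greatest among these is n.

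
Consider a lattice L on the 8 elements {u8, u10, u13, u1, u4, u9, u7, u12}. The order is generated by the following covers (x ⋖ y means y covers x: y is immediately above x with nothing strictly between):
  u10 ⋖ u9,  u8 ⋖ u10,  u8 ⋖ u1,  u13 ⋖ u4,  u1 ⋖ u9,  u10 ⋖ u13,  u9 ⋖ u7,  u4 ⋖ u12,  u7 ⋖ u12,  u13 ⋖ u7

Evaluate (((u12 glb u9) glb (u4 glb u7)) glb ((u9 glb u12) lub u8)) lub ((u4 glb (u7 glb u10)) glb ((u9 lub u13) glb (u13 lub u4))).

u12 ∧ u9 = u9
u4 ∧ u7 = u13
u9 ∧ u13 = u10
u9 ∧ u12 = u9
u9 ∨ u8 = u9
u10 ∧ u9 = u10
u7 ∧ u10 = u10
u4 ∧ u10 = u10
u9 ∨ u13 = u7
u13 ∨ u4 = u4
u7 ∧ u4 = u13
u10 ∧ u13 = u10
u10 ∨ u10 = u10

u10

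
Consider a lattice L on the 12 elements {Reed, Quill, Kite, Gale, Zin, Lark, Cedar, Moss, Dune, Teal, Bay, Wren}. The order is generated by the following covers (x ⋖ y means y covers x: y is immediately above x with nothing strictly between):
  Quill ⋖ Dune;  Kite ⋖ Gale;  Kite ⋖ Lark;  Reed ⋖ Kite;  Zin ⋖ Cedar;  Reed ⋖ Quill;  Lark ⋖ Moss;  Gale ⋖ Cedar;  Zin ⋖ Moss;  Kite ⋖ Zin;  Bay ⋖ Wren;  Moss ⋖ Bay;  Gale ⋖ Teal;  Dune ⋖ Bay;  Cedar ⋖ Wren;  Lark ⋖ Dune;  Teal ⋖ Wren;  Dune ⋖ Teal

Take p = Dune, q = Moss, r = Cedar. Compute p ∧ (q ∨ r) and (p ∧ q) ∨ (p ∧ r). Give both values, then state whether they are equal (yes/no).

Dune; Lark; no

q ∨ r = Wren, so p ∧ (q ∨ r) = Dune ∧ Wren = Dune.
p ∧ q = Lark and p ∧ r = Kite, so (p ∧ q) ∨ (p ∧ r) = Lark ∨ Kite = Lark.
Equal: no.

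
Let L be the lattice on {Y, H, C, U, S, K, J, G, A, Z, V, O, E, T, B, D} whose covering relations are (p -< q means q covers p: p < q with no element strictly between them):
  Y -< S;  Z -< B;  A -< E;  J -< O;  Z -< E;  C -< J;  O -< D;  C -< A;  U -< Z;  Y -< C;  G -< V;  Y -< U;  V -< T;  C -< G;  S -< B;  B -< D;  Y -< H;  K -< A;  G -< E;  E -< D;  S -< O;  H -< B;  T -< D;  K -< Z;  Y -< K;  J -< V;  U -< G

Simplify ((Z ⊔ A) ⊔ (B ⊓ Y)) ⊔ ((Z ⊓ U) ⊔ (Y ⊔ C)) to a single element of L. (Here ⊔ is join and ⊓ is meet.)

Z ∨ A = E
B ∧ Y = Y
E ∨ Y = E
Z ∧ U = U
Y ∨ C = C
U ∨ C = G
E ∨ G = E

E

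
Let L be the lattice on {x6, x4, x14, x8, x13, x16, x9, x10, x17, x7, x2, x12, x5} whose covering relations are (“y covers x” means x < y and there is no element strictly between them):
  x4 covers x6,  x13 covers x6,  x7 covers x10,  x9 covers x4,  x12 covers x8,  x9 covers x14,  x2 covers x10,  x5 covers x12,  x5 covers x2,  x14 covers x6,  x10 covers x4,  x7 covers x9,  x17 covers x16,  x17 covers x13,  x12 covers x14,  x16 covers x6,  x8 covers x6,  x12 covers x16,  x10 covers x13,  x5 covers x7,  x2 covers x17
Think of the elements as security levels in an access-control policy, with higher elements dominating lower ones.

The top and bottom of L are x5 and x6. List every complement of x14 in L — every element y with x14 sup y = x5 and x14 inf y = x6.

Need y with x14 ∨ y = x5 and x14 ∧ y = x6.
Checking each element gives: x17, x2.

x17, x2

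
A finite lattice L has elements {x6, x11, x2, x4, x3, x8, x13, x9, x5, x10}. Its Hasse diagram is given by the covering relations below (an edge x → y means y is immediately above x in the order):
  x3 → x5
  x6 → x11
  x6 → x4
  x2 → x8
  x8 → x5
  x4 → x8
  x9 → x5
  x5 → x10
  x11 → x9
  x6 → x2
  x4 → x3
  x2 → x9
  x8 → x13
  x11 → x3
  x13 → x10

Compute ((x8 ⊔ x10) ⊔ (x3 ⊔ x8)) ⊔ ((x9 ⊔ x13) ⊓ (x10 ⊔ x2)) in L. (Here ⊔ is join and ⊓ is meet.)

x8 ∨ x10 = x10
x3 ∨ x8 = x5
x10 ∨ x5 = x10
x9 ∨ x13 = x10
x10 ∨ x2 = x10
x10 ∧ x10 = x10
x10 ∨ x10 = x10

x10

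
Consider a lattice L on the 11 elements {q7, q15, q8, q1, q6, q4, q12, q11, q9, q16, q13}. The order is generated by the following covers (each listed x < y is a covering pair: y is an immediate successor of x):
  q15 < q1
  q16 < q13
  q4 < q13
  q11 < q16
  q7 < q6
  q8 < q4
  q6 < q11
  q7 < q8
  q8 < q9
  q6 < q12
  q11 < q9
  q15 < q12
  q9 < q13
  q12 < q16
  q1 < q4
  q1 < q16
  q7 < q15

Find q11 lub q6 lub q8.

Common upper bounds of {q11, q6, q8}: q13, q9.
The least among these is q9.

q9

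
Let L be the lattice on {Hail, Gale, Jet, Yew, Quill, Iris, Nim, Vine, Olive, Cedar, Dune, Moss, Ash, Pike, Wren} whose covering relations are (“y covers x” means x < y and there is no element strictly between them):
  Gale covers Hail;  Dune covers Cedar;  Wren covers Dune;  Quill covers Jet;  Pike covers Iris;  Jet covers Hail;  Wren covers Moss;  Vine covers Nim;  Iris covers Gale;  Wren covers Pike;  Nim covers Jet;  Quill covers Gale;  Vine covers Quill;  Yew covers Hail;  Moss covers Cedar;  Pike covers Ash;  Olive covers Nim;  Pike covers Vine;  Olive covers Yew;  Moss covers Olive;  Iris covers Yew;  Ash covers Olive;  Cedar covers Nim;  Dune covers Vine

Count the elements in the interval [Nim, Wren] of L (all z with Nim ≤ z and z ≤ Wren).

9

The interval [Nim, Wren] = {Ash, Cedar, Dune, Moss, Nim, Olive, Pike, Vine, Wren}, which has 9 elements.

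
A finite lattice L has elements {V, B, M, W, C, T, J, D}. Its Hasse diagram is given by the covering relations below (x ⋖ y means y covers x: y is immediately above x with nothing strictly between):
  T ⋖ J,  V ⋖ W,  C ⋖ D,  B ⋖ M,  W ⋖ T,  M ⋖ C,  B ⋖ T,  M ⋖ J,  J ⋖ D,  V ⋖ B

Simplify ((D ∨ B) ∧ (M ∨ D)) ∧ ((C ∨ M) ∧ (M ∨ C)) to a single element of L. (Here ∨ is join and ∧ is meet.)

D ∨ B = D
M ∨ D = D
D ∧ D = D
C ∨ M = C
M ∨ C = C
C ∧ C = C
D ∧ C = C

C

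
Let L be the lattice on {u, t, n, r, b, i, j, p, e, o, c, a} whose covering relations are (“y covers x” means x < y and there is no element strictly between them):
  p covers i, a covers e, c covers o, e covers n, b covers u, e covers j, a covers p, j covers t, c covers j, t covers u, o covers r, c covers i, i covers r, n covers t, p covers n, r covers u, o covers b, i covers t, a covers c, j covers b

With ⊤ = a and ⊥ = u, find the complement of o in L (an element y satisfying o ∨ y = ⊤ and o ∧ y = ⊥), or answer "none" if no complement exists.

Need y with o ∨ y = a and o ∧ y = u.
Checking each element gives: n.

n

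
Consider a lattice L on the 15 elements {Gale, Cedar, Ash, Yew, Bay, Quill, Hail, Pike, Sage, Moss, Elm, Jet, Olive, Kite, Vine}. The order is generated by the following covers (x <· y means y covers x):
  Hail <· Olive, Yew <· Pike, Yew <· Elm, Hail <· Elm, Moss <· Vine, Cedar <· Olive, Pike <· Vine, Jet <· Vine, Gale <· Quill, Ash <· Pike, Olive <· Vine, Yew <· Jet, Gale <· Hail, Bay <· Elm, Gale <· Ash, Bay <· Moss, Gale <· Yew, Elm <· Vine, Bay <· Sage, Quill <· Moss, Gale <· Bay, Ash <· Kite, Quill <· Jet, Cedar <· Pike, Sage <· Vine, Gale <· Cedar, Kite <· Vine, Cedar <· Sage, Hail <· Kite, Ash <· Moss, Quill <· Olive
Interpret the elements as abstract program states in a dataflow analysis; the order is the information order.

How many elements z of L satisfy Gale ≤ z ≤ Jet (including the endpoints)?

The interval [Gale, Jet] = {Gale, Jet, Quill, Yew}, which has 4 elements.

4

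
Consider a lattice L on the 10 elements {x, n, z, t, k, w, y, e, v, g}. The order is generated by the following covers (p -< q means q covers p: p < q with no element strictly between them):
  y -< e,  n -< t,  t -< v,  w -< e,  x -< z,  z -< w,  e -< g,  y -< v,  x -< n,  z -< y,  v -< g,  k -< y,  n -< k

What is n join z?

y

Common upper bounds of {n, z}: e, g, v, y.
The least among these is y.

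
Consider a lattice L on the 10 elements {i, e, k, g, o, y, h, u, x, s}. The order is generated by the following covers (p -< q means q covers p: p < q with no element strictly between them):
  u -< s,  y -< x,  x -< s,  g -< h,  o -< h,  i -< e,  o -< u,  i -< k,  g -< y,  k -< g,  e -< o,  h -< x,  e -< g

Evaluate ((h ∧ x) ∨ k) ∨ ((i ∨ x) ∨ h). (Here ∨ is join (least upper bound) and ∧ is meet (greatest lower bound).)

x

h ∧ x = h
h ∨ k = h
i ∨ x = x
x ∨ h = x
h ∨ x = x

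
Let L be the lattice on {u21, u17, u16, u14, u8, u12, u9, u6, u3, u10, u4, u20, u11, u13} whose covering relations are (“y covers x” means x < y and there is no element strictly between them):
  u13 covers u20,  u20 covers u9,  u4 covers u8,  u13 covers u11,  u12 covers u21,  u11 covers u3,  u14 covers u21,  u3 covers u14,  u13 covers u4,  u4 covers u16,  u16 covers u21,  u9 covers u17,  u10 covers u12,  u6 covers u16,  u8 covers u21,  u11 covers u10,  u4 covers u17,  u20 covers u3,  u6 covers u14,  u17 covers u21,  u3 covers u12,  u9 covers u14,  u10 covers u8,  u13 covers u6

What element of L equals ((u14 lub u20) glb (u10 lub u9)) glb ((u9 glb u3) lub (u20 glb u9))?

u14 ∨ u20 = u20
u10 ∨ u9 = u13
u20 ∧ u13 = u20
u9 ∧ u3 = u14
u20 ∧ u9 = u9
u14 ∨ u9 = u9
u20 ∧ u9 = u9

u9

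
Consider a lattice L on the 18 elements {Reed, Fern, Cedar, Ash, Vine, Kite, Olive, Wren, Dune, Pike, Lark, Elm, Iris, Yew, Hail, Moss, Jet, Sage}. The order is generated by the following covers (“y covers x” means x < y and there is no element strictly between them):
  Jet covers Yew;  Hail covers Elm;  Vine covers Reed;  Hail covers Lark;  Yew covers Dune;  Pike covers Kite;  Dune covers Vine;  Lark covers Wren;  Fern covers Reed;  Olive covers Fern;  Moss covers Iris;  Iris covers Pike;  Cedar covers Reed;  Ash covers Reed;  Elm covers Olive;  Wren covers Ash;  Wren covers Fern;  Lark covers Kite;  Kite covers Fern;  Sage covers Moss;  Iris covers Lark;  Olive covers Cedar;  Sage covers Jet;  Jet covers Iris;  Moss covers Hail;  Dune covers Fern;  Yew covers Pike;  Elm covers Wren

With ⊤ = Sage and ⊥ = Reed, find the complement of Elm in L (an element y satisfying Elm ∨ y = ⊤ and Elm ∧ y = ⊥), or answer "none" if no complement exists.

Need y with Elm ∨ y = Sage and Elm ∧ y = Reed.
Checking each element gives: Vine.

Vine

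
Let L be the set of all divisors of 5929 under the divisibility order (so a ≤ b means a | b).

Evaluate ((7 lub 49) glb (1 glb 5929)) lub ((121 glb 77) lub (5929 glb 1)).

7 ∨ 49 = 49
1 ∧ 5929 = 1
49 ∧ 1 = 1
121 ∧ 77 = 11
5929 ∧ 1 = 1
11 ∨ 1 = 11
1 ∨ 11 = 11

11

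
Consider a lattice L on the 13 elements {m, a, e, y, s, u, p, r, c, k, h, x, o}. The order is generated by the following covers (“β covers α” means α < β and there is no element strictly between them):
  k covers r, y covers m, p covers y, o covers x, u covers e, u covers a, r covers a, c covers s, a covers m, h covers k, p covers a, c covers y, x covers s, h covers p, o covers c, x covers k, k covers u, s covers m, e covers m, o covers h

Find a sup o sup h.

o

Common upper bounds of {a, o, h}: o.
The least among these is o.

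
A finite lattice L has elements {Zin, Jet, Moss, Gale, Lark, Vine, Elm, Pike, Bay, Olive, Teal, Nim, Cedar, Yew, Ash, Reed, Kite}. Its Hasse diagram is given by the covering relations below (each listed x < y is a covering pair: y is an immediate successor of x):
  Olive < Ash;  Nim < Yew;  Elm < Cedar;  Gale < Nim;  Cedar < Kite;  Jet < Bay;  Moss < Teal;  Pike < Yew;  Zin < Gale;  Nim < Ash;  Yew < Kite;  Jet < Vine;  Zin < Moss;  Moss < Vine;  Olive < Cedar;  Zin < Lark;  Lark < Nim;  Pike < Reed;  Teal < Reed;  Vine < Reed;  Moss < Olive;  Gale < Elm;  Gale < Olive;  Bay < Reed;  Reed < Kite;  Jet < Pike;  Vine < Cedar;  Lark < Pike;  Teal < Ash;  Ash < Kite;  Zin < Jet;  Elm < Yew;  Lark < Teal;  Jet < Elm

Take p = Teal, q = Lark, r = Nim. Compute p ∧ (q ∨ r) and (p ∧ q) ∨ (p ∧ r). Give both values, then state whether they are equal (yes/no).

q ∨ r = Nim, so p ∧ (q ∨ r) = Teal ∧ Nim = Lark.
p ∧ q = Lark and p ∧ r = Lark, so (p ∧ q) ∨ (p ∧ r) = Lark ∨ Lark = Lark.
Equal: yes.

Lark; Lark; yes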